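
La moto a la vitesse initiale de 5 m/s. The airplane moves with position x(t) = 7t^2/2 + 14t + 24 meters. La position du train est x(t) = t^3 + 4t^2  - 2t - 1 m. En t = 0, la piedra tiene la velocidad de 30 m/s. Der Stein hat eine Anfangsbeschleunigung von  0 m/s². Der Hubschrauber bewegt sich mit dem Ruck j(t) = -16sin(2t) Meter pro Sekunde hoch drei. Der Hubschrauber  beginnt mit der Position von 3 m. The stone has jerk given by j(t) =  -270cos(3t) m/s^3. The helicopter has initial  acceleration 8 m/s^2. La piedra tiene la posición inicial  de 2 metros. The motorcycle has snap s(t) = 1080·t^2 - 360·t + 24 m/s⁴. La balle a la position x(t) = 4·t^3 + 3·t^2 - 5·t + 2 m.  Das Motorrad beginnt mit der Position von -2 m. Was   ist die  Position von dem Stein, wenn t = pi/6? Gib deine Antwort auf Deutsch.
Wir müssen die Stammfunktion unserer Gleichung für den Ruck j(t) = -270·cos(3·t) 3-mal finden. Durch Integration von dem Ruck und Verwendung der Anfangsbedingung a(0) = 0, erhalten wir a(t) = -90·sin(3·t). Durch Integration von der Beschleunigung und Verwendung der Anfangsbedingung v(0) = 30, erhalten wir v(t) = 30·cos(3·t). Die Stammfunktion von der Geschwindigkeit ist die Position. Mit x(0) = 2 erhalten wir x(t) = 10·sin(3·t) + 2. Mit x(t) = 10·sin(3·t) + 2 und Einsetzen von t = pi/6, finden wir x = 12.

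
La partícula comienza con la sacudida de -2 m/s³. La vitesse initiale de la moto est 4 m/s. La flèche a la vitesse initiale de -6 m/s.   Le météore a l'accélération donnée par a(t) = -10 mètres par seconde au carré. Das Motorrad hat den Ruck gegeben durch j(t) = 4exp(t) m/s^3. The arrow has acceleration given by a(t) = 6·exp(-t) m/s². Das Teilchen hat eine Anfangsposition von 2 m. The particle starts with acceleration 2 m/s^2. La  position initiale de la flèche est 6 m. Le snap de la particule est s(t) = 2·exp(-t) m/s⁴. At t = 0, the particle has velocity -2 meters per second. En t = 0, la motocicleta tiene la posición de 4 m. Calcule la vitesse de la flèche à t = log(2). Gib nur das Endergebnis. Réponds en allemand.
Bei t = log(2), v = -3.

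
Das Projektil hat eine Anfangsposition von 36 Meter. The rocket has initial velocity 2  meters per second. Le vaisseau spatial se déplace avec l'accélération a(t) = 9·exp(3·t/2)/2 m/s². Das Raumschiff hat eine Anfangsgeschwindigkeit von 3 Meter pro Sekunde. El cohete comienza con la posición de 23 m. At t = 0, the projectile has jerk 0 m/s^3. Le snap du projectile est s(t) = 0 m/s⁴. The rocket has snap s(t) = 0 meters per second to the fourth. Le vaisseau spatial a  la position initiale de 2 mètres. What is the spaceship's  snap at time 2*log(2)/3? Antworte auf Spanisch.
Para resolver esto, necesitamos tomar 2 derivadas de nuestra ecuación de la aceleración a(t) = 9·exp(3·t/2)/2. La derivada de la aceleración da la sacudida: j(t) = 27·exp(3·t/2)/4. Derivando la sacudida, obtenemos el snap: s(t) = 81·exp(3·t/2)/8. Tenemos el snap s(t) = 81·exp(3·t/2)/8. Sustituyendo t = 2*log(2)/3: s(2*log(2)/3) = 81/4.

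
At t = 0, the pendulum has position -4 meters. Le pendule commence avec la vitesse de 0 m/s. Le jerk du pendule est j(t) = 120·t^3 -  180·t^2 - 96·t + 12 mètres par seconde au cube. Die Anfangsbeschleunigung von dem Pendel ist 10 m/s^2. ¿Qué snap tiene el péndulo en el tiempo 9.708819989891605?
Para resolver esto, necesitamos tomar 1 derivada de nuestra ecuación de la sacudida j(t) = 120·t^3 - 180·t^2 - 96·t + 12. Derivando la sacudida, obtenemos el snap: s(t) = 360·t^2 - 360·t - 96. De la ecuación del snap s(t) = 360·t^2 - 360·t - 96, sustituimos t = 9.708819989891605 para obtener s = 30342.8516182418.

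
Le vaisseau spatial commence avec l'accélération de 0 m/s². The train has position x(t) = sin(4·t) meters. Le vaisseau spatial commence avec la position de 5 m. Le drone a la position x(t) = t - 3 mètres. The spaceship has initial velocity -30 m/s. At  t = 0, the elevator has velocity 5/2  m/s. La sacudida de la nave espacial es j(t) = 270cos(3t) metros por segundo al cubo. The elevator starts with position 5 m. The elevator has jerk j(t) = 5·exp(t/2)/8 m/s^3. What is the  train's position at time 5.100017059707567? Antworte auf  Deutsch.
Aus der Gleichung für die Position x(t) = sin(4·t), setzen wir t = 5.100017059707567 ein und erhalten x = 0.999794286532625.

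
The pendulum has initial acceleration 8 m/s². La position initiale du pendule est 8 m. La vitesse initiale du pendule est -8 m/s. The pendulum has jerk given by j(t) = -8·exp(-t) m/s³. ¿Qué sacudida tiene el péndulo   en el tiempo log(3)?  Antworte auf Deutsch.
Mit j(t) = -8·exp(-t) und Einsetzen von t = log(3), finden wir j = -8/3.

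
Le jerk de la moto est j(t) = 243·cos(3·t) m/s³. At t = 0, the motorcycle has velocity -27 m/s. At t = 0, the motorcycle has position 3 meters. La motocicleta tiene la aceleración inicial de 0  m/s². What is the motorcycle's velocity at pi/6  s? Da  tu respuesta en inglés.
To solve this, we need to take 2 antiderivatives of our jerk equation j(t) = 243·cos(3·t). The antiderivative of jerk, with a(0) = 0, gives acceleration: a(t) = 81·sin(3·t). Taking ∫a(t)dt and applying v(0) = -27, we find v(t) = -27·cos(3·t). Using v(t) = -27·cos(3·t) and substituting t = pi/6, we find v = 0.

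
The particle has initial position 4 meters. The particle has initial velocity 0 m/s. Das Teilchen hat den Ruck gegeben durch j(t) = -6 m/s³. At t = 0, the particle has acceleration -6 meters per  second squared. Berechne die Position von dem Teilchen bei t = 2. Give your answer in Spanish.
Partiendo de la sacudida j(t) = -6, tomamos 3 integrales. La integral de la sacudida es la aceleración. Usando a(0) = -6, obtenemos a(t) = -6·t - 6. Tomando ∫a(t)dt y aplicando v(0) = 0, encontramos v(t) = 3·t·(-t - 2). Tomando ∫v(t)dt y aplicando x(0) = 4, encontramos x(t) = -t^3 - 3·t^2 + 4. Usando x(t) = -t^3 - 3·t^2 + 4 y sustituyendo t = 2, encontramos x = -16.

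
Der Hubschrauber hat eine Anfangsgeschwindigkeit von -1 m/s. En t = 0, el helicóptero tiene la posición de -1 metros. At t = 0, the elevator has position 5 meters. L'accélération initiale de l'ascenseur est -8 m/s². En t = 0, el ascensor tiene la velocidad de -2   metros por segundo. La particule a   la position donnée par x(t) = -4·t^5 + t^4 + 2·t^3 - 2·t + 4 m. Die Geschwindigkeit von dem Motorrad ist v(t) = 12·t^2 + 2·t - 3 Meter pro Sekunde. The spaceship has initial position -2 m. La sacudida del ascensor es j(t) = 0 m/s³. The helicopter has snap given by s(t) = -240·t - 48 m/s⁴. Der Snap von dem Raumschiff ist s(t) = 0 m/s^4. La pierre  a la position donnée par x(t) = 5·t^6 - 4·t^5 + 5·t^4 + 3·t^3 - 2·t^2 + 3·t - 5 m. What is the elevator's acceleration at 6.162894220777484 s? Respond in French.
En partant du jerk j(t) = 0, nous prenons 1 intégrale. L'intégrale du jerk est l'accélération. En utilisant a(0) = -8, nous obtenons a(t) = -8. Nous avons l'accélération a(t) = -8. En substituant t = 6.162894220777484: a(6.162894220777484) = -8.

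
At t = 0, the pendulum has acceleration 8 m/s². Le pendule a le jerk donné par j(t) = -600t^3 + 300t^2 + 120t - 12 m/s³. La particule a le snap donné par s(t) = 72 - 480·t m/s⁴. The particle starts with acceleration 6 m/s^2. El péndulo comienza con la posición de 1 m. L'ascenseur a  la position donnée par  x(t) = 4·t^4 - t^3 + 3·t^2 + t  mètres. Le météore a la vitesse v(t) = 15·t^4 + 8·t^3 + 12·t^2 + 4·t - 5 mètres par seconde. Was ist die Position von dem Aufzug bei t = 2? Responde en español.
Usando x(t) = 4·t^4 - t^3 + 3·t^2 + t y sustituyendo t = 2, encontramos x = 70.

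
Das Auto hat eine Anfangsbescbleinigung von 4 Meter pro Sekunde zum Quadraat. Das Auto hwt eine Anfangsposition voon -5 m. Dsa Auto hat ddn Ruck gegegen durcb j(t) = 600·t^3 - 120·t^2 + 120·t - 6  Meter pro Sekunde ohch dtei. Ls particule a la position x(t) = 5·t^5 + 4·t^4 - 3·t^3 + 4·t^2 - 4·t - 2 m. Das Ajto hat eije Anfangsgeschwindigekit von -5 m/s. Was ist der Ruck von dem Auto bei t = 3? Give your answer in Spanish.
De la ecuación de la sacudida j(t) = 600·t^3 - 120·t^2 + 120·t - 6, sustituimos t = 3 para obtener j = 15474.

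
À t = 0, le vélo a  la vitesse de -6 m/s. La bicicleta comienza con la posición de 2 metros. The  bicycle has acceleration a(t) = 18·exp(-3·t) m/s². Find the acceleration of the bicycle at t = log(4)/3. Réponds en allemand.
Aus der Gleichung für die Beschleunigung a(t) = 18·exp(-3·t), setzen wir t = log(4)/3 ein und erhalten a = 9/2.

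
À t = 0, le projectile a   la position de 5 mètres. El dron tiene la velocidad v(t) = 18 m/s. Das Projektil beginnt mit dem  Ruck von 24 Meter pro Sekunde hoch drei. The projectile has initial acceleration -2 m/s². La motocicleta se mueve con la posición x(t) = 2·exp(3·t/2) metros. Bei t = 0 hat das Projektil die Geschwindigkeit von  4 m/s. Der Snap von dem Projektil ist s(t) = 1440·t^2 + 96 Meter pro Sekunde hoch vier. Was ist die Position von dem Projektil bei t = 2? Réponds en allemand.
Ausgehend von dem Snap s(t) = 1440·t^2 + 96, nehmen wir 4 Integrale. Das Integral von dem Snap ist der Ruck. Mit j(0) = 24 erhalten wir j(t) = 480·t^3 + 96·t + 24. Durch Integration von dem Ruck und Verwendung der Anfangsbedingung a(0) = -2, erhalten wir a(t) = 120·t^4 + 48·t^2 + 24·t - 2. Die Stammfunktion von der Beschleunigung ist die Geschwindigkeit. Mit v(0) = 4 erhalten wir v(t) = 24·t^5 + 16·t^3 + 12·t^2 - 2·t + 4. Das Integral von der Geschwindigkeit ist die Position. Mit x(0) = 5 erhalten wir x(t) = 4·t^6 + 4·t^4 + 4·t^3 - t^2 + 4·t + 5. Wir haben die Position x(t) = 4·t^6 + 4·t^4 + 4·t^3 - t^2 + 4·t + 5. Durch Einsetzen von t = 2: x(2) = 361.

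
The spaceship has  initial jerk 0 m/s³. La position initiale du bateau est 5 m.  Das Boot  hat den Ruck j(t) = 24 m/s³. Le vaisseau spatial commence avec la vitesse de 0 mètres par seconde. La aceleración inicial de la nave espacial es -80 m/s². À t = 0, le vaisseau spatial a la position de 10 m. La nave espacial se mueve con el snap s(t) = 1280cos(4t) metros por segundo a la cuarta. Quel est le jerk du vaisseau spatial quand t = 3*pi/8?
Nous devons trouver la primitive de notre équation du snap s(t) = 1280·cos(4·t) 1 fois. En prenant ∫s(t)dt et en appliquant j(0) = 0, nous trouvons j(t) = 320·sin(4·t). En utilisant j(t) = 320·sin(4·t) et en substituant t = 3*pi/8, nous trouvons j = -320.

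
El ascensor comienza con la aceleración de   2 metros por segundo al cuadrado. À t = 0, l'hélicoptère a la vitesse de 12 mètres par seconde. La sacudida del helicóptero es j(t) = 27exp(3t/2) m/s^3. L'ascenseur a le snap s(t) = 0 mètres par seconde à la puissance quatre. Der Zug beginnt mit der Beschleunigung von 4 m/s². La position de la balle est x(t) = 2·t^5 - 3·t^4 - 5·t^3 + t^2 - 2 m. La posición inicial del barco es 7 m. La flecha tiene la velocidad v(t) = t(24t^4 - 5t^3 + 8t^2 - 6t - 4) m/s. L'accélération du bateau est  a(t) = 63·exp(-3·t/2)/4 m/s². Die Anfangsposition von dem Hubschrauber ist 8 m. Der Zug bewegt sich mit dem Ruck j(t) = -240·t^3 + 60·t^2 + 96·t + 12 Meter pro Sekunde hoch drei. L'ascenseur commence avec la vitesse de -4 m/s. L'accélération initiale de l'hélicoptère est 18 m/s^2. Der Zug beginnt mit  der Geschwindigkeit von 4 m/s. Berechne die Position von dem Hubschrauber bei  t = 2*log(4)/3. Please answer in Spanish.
Necesitamos integrar nuestra ecuación de la sacudida j(t) = 27·exp(3·t/2) 3 veces. La antiderivada de la sacudida es la aceleración. Usando a(0) = 18, obtenemos a(t) = 18·exp(3·t/2). La antiderivada de la aceleración es la velocidad. Usando v(0) = 12, obtenemos v(t) = 12·exp(3·t/2). La antiderivada de la velocidad es la posición. Usando x(0) = 8, obtenemos x(t) = 8·exp(3·t/2). Tenemos la posición x(t) = 8·exp(3·t/2). Sustituyendo t = 2*log(4)/3: x(2*log(4)/3) = 32.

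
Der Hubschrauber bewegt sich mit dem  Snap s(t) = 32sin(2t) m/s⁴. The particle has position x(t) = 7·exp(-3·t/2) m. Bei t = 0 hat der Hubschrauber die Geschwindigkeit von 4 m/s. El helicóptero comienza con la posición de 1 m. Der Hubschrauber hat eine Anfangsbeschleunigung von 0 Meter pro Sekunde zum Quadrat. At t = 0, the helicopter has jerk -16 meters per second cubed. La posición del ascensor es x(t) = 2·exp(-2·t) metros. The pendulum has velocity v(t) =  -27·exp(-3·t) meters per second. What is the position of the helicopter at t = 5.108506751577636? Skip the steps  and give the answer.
x(5.108506751577636) = -0.423849944191111.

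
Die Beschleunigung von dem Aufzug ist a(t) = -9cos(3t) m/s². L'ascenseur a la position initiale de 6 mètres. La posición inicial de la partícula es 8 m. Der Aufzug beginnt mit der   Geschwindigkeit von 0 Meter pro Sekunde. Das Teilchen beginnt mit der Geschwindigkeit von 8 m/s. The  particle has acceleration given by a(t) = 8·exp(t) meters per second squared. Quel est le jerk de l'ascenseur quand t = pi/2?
Nous devons dériver notre équation de l'accélération a(t) = -9·cos(3·t) 1 fois. En dérivant l'accélération, nous obtenons le jerk: j(t) = 27·sin(3·t). Nous avons le jerk j(t) = 27·sin(3·t). En substituant t = pi/2: j(pi/2) = -27.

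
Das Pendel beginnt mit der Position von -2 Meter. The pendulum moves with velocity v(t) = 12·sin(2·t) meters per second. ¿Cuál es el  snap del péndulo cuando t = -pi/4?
Para resolver esto, necesitamos tomar 3 derivadas de nuestra ecuación de la velocidad v(t) = 12·sin(2·t). La derivada de la velocidad da la aceleración: a(t) = 24·cos(2·t). Derivando la aceleración, obtenemos la sacudida: j(t) = -48·sin(2·t). La derivada de la sacudida da el snap: s(t) = -96·cos(2·t). Tenemos el snap s(t) = -96·cos(2·t). Sustituyendo t = -pi/4: s(-pi/4) = 0.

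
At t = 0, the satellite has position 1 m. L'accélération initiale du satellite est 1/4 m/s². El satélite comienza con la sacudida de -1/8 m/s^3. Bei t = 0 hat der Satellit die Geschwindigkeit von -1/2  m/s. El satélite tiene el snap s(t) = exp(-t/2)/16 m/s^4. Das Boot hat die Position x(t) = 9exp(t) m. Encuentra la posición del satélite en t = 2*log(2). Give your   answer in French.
Nous devons intégrer notre équation du snap s(t) = exp(-t/2)/16 4 fois. En prenant ∫s(t)dt et en appliquant j(0) = -1/8, nous trouvons j(t) = -exp(-t/2)/8. En prenant ∫j(t)dt et en appliquant a(0) = 1/4, nous trouvons a(t) = exp(-t/2)/4. La primitive de l'accélération est la vitesse. En utilisant v(0) = -1/2, nous obtenons v(t) = -exp(-t/2)/2. En intégrant la vitesse et en utilisant la condition initiale x(0) = 1, nous obtenons x(t) = exp(-t/2). Nous avons la position x(t) = exp(-t/2). En substituant t = 2*log(2): x(2*log(2)) = 1/2.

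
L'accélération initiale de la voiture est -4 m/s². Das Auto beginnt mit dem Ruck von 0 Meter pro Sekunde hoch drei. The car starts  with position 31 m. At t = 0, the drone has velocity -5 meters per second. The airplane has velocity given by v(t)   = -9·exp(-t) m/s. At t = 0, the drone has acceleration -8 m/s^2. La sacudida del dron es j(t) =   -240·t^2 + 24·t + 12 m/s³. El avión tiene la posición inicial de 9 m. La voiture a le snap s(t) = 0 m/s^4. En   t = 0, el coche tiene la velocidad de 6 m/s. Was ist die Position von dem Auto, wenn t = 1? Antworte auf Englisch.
To find the answer, we compute 4 antiderivatives of s(t) = 0. Finding the integral of s(t) and using j(0) = 0: j(t) = 0. The integral of jerk is acceleration. Using a(0) = -4, we get a(t) = -4. Finding the antiderivative of a(t) and using v(0) = 6: v(t) = 6 - 4·t. Taking ∫v(t)dt and applying x(0) = 31, we find x(t) = -2·t^2 + 6·t + 31. From the given position equation x(t) = -2·t^2 + 6·t + 31, we substitute t = 1 to get x = 35.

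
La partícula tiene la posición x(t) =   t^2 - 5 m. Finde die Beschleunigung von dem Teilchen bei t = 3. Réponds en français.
Nous devons dériver notre équation de la position x(t) = t^2 - 5 2 fois. En dérivant la position, nous obtenons la vitesse: v(t) = 2·t. La dérivée de la vitesse donne l'accélération: a(t) = 2. De l'équation de l'accélération a(t) = 2, nous substituons t = 3 pour obtenir a = 2.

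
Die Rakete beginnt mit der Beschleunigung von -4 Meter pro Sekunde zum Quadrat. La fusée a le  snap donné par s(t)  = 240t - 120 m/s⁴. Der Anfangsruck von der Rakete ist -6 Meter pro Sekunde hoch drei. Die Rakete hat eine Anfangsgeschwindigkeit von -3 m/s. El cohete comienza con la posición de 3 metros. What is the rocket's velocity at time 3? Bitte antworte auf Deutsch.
Wir müssen unsere Gleichung für den Snap s(t) = 240·t - 120 3-mal integrieren. Das Integral von dem Snap, mit j(0) = -6, ergibt den Ruck: j(t) = 120·t^2 - 120·t - 6. Durch Integration von dem Ruck und Verwendung der Anfangsbedingung a(0) = -4, erhalten wir a(t) = 40·t^3 - 60·t^2 - 6·t - 4. Durch Integration von der Beschleunigung und Verwendung der Anfangsbedingung v(0) = -3, erhalten wir v(t) = 10·t^4 - 20·t^3 - 3·t^2 - 4·t - 3. Mit v(t) = 10·t^4 - 20·t^3 - 3·t^2 - 4·t - 3 und Einsetzen von t = 3, finden wir v = 228.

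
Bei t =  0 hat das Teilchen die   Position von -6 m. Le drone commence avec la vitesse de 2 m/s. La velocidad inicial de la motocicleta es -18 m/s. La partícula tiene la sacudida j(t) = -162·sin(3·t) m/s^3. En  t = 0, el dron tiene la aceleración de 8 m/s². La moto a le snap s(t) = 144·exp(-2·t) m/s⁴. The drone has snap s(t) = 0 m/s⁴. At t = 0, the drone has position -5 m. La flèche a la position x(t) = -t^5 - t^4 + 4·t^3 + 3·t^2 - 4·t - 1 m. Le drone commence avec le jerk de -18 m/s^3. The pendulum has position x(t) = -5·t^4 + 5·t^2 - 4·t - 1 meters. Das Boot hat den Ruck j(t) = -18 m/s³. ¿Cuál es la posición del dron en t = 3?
Debemos encontrar la integral de nuestra ecuación del snap s(t) = 0 4 veces. Tomando ∫s(t)dt y aplicando j(0) = -18, encontramos j(t) = -18. La integral de la sacudida es la aceleración. Usando a(0) = 8, obtenemos a(t) = 8 - 18·t. La integral de la aceleración, con v(0) = 2, da la velocidad: v(t) = -9·t^2 + 8·t + 2. Integrando la velocidad y usando la condición inicial x(0) = -5, obtenemos x(t) = -3·t^3 + 4·t^2 + 2·t - 5. De la ecuación de la posición x(t) = -3·t^3 + 4·t^2 + 2·t - 5, sustituimos t = 3 para obtener x = -44.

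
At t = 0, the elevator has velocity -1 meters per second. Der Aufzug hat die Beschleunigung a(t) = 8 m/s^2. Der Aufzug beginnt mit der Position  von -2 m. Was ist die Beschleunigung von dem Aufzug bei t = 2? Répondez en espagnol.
Tenemos la aceleración a(t) = 8. Sustituyendo t = 2: a(2) = 8.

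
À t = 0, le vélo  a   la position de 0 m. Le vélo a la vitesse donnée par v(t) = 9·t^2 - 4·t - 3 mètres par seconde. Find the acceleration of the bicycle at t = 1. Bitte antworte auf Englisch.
Starting from velocity v(t) = 9·t^2 - 4·t - 3, we take 1 derivative. The derivative of velocity gives acceleration: a(t) = 18·t - 4. Using a(t) = 18·t - 4 and substituting t = 1, we find a = 14.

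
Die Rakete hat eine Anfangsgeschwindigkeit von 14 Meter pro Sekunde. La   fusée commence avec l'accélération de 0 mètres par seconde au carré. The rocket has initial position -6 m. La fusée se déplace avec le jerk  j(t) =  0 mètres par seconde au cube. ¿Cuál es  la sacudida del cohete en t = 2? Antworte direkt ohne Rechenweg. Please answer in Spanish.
j(2) = 0.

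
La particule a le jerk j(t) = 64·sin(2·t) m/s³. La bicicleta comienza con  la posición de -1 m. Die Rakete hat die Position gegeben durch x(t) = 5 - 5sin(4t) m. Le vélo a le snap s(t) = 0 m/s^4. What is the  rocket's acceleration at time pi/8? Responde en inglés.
Starting from position x(t) = 5 - 5·sin(4·t), we take 2 derivatives. Differentiating position, we get velocity: v(t) = -20·cos(4·t). The derivative of velocity gives acceleration: a(t) = 80·sin(4·t). Using a(t) = 80·sin(4·t) and substituting t = pi/8, we find a = 80.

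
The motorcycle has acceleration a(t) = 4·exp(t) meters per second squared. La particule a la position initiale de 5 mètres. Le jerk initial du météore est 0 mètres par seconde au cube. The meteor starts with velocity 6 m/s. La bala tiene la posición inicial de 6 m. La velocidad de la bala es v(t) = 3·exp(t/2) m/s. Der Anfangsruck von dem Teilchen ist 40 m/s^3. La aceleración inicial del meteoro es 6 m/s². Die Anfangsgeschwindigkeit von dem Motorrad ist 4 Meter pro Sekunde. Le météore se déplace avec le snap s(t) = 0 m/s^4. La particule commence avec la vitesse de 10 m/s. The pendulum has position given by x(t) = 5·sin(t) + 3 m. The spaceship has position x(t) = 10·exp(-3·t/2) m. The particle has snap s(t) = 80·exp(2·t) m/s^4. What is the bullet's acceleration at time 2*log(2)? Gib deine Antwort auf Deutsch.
Um dies zu lösen, müssen wir 1 Ableitung unserer Gleichung für die Geschwindigkeit v(t) = 3·exp(t/2) nehmen. Mit d/dt von v(t) finden wir a(t) = 3·exp(t/2)/2. Mit a(t) = 3·exp(t/2)/2 und Einsetzen von t = 2*log(2), finden wir a = 3.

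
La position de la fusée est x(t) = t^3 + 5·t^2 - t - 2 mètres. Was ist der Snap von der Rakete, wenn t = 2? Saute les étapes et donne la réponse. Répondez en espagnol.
La respuesta es 0.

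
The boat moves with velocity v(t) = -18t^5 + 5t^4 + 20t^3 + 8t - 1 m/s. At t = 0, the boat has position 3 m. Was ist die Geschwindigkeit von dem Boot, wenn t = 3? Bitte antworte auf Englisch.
From the given velocity equation v(t) = -18·t^5 + 5·t^4 + 20·t^3 + 8·t - 1, we substitute t = 3 to get v = -3406.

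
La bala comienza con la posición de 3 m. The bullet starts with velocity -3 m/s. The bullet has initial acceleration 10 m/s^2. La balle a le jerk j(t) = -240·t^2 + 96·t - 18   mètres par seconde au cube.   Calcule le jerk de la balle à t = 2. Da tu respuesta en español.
De la ecuación de la sacudida j(t) = -240·t^2 + 96·t - 18, sustituimos t = 2 para obtener j = -786.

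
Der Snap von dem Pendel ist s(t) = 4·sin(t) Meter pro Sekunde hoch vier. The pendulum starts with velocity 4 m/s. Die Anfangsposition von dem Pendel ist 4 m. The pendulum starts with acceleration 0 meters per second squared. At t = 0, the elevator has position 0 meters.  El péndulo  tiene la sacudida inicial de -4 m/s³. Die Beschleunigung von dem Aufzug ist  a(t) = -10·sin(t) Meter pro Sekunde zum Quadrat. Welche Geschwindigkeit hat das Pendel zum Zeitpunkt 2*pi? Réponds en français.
Nous devons trouver la primitive de notre équation du snap s(t) = 4·sin(t) 3 fois. L'intégrale du snap, avec j(0) = -4, donne le jerk: j(t) = -4·cos(t). En prenant ∫j(t)dt et en appliquant a(0) = 0, nous trouvons a(t) = -4·sin(t). La primitive de l'accélération est la vitesse. En utilisant v(0) = 4, nous obtenons v(t) = 4·cos(t). De l'équation de la vitesse v(t) = 4·cos(t), nous substituons t = 2*pi pour obtenir v = 4.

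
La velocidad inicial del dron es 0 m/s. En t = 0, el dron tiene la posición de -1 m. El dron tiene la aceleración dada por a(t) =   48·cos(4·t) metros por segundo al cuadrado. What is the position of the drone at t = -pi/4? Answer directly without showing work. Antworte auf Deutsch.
Die Antwort ist 5.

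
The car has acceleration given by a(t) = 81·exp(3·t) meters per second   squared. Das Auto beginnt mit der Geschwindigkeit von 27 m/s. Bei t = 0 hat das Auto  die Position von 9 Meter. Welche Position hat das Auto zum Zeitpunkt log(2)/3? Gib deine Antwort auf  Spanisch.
Necesitamos integrar nuestra ecuación de la aceleración a(t) = 81·exp(3·t) 2 veces. Integrando la aceleración y usando la condición inicial v(0) = 27, obtenemos v(t) = 27·exp(3·t). Tomando ∫v(t)dt y aplicando x(0) = 9, encontramos x(t) = 9·exp(3·t). De la ecuación de la posición x(t) = 9·exp(3·t), sustituimos t = log(2)/3 para obtener x = 18.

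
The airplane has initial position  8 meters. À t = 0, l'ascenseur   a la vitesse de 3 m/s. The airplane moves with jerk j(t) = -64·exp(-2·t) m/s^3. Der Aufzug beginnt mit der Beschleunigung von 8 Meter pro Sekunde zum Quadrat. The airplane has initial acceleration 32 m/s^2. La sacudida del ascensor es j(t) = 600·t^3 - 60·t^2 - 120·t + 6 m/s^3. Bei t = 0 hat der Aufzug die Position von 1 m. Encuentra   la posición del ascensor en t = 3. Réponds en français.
Nous devons intégrer notre équation du jerk j(t) = 600·t^3 - 60·t^2 - 120·t + 6 3 fois. En prenant ∫j(t)dt et en appliquant a(0) = 8, nous trouvons a(t) = 150·t^4 - 20·t^3 - 60·t^2 + 6·t + 8. L'intégrale de l'accélération est la vitesse. En utilisant v(0) = 3, nous obtenons v(t) = 30·t^5 - 5·t^4 - 20·t^3 + 3·t^2 + 8·t + 3. L'intégrale de la vitesse est la position. En utilisant x(0) = 1, nous obtenons x(t) = 5·t^6 - t^5 - 5·t^4 + t^3 + 4·t^2 + 3·t + 1. Nous avons la position x(t) = 5·t^6 - t^5 - 5·t^4 + t^3 + 4·t^2 + 3·t + 1. En substituant t = 3: x(3) = 3070.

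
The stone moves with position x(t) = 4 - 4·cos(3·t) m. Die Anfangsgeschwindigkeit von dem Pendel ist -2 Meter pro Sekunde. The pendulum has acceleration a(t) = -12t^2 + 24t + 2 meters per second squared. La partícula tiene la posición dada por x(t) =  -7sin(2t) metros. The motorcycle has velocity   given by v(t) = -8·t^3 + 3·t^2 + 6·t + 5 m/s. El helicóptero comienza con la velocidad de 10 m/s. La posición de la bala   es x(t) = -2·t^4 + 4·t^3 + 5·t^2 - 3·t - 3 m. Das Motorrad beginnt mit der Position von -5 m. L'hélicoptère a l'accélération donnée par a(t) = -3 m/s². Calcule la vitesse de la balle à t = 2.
Pour résoudre ceci, nous devons prendre 1 dérivée de notre équation de la position x(t) = -2·t^4 + 4·t^3 + 5·t^2 - 3·t - 3. La dérivée de la position donne la vitesse: v(t) = -8·t^3 + 12·t^2 + 10·t - 3. En utilisant v(t) = -8·t^3 + 12·t^2 + 10·t - 3 et en substituant t = 2, nous trouvons v = 1.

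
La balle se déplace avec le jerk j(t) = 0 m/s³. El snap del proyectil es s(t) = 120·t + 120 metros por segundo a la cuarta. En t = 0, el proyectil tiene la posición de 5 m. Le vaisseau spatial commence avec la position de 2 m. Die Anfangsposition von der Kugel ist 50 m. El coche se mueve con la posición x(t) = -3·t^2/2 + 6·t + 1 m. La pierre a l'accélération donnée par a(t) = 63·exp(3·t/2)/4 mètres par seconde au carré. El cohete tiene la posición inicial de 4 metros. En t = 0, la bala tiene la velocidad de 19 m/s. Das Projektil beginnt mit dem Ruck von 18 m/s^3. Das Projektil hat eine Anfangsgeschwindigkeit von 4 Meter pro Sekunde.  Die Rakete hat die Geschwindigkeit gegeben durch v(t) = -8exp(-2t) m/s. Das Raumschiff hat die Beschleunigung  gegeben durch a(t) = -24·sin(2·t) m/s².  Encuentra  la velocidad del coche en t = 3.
Para resolver esto, necesitamos tomar 1 derivada de nuestra ecuación de la posición x(t) = -3·t^2/2 + 6·t + 1. Tomando d/dt de x(t), encontramos v(t) = 6 - 3·t. De la ecuación de la velocidad v(t) = 6 - 3·t, sustituimos t = 3 para obtener v = -3.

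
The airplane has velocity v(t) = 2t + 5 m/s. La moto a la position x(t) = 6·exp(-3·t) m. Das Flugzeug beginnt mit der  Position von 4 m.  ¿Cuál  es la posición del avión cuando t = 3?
Partiendo de la velocidad v(t) = 2·t + 5, tomamos 1 integral. La antiderivada de la velocidad, con x(0) = 4, da la posición: x(t) = t^2 + 5·t + 4. Tenemos la posición x(t) = t^2 + 5·t + 4. Sustituyendo t = 3: x(3) = 28.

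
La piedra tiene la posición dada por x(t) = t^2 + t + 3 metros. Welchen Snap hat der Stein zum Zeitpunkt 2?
Um dies zu lösen, müssen wir 4 Ableitungen unserer Gleichung für die Position x(t) = t^2 + t + 3 nehmen. Die Ableitung von der Position ergibt die Geschwindigkeit: v(t) = 2·t + 1. Durch Ableiten von der Geschwindigkeit erhalten wir die Beschleunigung: a(t) = 2. Durch Ableiten von der Beschleunigung erhalten wir den Ruck: j(t) = 0. Die Ableitung von dem Ruck ergibt den Snap: s(t) = 0. Aus der Gleichung für den Snap s(t) = 0, setzen wir t = 2 ein und erhalten s = 0.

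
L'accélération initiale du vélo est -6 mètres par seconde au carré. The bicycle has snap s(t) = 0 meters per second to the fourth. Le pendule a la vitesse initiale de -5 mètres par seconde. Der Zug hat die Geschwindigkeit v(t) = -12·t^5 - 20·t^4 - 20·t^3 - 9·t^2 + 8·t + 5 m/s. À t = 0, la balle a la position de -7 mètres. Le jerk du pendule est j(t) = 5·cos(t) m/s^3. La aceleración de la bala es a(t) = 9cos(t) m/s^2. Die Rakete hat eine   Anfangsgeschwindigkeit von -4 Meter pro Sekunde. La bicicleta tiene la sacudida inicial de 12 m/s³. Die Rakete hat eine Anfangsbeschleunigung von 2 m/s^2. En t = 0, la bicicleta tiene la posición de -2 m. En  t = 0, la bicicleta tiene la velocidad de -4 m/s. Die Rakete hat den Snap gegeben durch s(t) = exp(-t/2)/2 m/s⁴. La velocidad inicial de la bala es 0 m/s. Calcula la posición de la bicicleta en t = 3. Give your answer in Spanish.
Partiendo del snap s(t) = 0, tomamos 4 integrales. La antiderivada del snap es la sacudida. Usando j(0) = 12, obtenemos j(t) = 12. Integrando la sacudida y usando la condición inicial a(0) = -6, obtenemos a(t) = 12·t - 6. Integrando la aceleración y usando la condición inicial v(0) = -4, obtenemos v(t) = 6·t^2 - 6·t - 4. Integrando la velocidad y usando la condición inicial x(0) = -2, obtenemos x(t) = 2·t^3 - 3·t^2 - 4·t - 2. De la ecuación de la posición x(t) = 2·t^3 - 3·t^2 - 4·t - 2, sustituimos t = 3 para obtener x = 13.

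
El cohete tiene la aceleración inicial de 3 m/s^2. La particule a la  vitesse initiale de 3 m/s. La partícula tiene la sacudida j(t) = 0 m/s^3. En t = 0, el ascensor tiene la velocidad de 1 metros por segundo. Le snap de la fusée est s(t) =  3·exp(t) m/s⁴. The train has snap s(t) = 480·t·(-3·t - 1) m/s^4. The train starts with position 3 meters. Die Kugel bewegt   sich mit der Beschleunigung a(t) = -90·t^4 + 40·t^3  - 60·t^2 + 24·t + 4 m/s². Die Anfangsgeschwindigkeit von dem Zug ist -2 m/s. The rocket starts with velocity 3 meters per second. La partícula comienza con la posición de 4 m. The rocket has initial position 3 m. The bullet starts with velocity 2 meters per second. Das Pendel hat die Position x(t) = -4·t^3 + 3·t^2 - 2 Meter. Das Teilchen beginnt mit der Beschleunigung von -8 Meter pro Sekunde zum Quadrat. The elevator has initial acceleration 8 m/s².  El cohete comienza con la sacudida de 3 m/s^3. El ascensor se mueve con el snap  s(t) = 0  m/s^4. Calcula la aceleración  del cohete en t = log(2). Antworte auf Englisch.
Starting from snap s(t) = 3·exp(t), we take 2 integrals. Taking ∫s(t)dt and applying j(0) = 3, we find j(t) = 3·exp(t). Finding the integral of j(t) and using a(0) = 3: a(t) = 3·exp(t). From the given acceleration equation a(t) = 3·exp(t), we substitute t = log(2) to get a = 6.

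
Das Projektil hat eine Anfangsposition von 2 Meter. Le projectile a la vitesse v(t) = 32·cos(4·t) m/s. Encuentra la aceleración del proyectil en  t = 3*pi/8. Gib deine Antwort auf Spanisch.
Debemos derivar nuestra ecuación de la velocidad v(t) = 32·cos(4·t) 1 vez. Derivando la velocidad, obtenemos la aceleración: a(t) = -128·sin(4·t). De la ecuación de la aceleración a(t) = -128·sin(4·t), sustituimos t = 3*pi/8 para obtener a = 128.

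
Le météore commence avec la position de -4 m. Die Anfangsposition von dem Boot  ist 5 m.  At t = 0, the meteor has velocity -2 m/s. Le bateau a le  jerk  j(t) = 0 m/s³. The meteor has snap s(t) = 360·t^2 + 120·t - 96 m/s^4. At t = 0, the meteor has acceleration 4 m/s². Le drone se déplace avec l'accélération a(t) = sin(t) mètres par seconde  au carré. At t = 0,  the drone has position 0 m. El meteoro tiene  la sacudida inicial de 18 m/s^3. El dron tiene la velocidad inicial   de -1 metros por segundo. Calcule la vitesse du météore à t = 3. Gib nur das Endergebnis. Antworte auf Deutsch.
v(3) = 1522.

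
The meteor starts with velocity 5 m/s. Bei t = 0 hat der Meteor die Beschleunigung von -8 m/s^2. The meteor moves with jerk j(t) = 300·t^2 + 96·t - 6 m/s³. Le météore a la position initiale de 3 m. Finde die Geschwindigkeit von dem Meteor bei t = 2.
Wir müssen das Integral unserer Gleichung für den Ruck j(t) = 300·t^2 + 96·t - 6 2-mal finden. Mit ∫j(t)dt und Anwendung von a(0) = -8, finden wir a(t) = 100·t^3 + 48·t^2 - 6·t - 8. Durch Integration von der Beschleunigung und Verwendung der Anfangsbedingung v(0) = 5, erhalten wir v(t) = 25·t^4 + 16·t^3 - 3·t^2 - 8·t + 5. Mit v(t) = 25·t^4 + 16·t^3 - 3·t^2 - 8·t + 5 und Einsetzen von t = 2, finden wir v = 505.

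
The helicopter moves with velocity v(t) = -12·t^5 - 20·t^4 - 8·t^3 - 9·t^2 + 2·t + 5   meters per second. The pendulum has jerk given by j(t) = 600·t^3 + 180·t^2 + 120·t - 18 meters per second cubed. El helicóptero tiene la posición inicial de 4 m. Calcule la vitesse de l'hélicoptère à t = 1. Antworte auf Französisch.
En utilisant v(t) = -12·t^5 - 20·t^4 - 8·t^3 - 9·t^2 + 2·t + 5 et en substituant t = 1, nous trouvons v = -42.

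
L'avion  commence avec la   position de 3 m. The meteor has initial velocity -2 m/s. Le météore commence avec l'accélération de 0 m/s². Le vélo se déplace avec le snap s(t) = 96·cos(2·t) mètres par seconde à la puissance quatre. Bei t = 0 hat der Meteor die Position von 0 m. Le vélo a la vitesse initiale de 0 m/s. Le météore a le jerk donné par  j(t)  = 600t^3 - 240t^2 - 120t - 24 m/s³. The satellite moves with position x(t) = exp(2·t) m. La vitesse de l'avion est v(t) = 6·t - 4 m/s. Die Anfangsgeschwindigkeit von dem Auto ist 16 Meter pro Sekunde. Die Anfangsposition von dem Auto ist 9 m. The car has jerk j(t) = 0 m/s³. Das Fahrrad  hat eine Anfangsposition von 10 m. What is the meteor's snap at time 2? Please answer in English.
To solve this, we need to take 1 derivative of our jerk equation j(t) = 600·t^3 - 240·t^2 - 120·t - 24. Differentiating jerk, we get snap: s(t) = 1800·t^2 - 480·t - 120. Using s(t) = 1800·t^2 - 480·t - 120 and substituting t = 2, we find s = 6120.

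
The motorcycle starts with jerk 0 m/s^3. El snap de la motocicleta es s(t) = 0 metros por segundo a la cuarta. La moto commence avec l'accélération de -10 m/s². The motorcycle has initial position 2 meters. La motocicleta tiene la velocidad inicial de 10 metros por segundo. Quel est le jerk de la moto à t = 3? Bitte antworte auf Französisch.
Nous devons intégrer notre équation du snap s(t) = 0 1 fois. L'intégrale du snap est le jerk. En utilisant j(0) = 0, nous obtenons j(t) = 0. Nous avons le jerk j(t) = 0. En substituant t = 3: j(3) = 0.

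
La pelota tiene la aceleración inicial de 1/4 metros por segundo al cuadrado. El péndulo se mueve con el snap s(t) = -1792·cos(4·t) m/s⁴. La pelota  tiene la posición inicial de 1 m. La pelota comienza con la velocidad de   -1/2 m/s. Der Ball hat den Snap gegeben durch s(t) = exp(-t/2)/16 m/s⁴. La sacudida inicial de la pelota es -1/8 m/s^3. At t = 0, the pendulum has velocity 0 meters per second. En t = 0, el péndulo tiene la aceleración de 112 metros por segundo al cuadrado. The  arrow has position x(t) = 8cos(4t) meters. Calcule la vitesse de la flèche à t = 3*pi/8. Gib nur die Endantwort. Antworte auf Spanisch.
En t = 3*pi/8, v = 32.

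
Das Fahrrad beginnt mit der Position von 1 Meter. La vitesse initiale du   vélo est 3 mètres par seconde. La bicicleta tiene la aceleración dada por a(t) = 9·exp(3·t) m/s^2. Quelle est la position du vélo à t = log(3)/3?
Pour résoudre ceci, nous devons prendre 2 primitives de notre équation de l'accélération a(t) = 9·exp(3·t). En intégrant l'accélération et en utilisant la condition initiale v(0) = 3, nous obtenons v(t) = 3·exp(3·t). En prenant ∫v(t)dt et en appliquant x(0) = 1, nous trouvons x(t) = exp(3·t). Nous avons la position x(t) = exp(3·t). En substituant t = log(3)/3: x(log(3)/3) = 3.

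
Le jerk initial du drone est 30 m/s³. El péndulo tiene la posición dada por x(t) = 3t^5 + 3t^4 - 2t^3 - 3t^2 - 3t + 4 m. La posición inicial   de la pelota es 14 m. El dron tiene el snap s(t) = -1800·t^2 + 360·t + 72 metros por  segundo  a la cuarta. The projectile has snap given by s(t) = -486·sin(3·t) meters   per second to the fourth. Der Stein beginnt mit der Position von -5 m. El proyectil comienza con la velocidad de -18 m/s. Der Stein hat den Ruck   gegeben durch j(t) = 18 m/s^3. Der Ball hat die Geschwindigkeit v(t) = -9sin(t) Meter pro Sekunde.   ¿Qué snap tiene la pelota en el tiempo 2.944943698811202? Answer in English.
Starting from velocity v(t) = -9·sin(t), we take 3 derivatives. Taking d/dt of v(t), we find a(t) = -9·cos(t). The derivative of acceleration gives jerk: j(t) = 9·sin(t). Differentiating jerk, we get snap: s(t) = 9·cos(t). From the given snap equation s(t) = 9·cos(t), we substitute t = 2.944943698811202 to get s = -8.82654141313054.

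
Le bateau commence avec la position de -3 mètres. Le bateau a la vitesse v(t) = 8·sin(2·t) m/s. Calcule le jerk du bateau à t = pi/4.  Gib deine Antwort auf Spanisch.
Para resolver esto, necesitamos tomar 2 derivadas de nuestra ecuación de la velocidad v(t) = 8·sin(2·t). Derivando la velocidad, obtenemos la aceleración: a(t) = 16·cos(2·t). Tomando d/dt de a(t), encontramos j(t) = -32·sin(2·t). Usando j(t) = -32·sin(2·t) y sustituyendo t = pi/4, encontramos j = -32.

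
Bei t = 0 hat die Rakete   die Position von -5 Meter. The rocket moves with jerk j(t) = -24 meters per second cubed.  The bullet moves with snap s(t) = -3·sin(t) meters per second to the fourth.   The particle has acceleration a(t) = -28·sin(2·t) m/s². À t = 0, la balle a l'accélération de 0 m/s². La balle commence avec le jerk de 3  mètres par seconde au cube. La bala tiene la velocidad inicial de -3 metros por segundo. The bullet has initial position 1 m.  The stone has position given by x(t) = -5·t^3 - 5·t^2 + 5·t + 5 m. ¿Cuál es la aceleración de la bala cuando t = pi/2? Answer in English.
We need to integrate our snap equation s(t) = -3·sin(t) 2 times. The antiderivative of snap, with j(0) = 3, gives jerk: j(t) = 3·cos(t). The integral of jerk is acceleration. Using a(0) = 0, we get a(t) = 3·sin(t). Using a(t) = 3·sin(t) and substituting t = pi/2, we find a = 3.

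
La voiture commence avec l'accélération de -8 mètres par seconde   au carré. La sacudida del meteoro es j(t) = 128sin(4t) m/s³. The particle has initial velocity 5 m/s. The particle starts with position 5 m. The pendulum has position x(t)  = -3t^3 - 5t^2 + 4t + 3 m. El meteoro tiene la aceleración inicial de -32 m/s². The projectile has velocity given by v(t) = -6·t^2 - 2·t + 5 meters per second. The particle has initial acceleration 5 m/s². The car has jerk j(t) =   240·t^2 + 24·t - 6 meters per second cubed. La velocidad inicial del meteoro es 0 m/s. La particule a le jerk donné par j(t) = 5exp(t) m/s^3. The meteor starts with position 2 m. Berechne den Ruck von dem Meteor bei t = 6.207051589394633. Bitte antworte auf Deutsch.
Aus der Gleichung für den Ruck j(t) = 128·sin(4·t), setzen wir t = 6.207051589394633 ein und erhalten j = -38.3807335674849.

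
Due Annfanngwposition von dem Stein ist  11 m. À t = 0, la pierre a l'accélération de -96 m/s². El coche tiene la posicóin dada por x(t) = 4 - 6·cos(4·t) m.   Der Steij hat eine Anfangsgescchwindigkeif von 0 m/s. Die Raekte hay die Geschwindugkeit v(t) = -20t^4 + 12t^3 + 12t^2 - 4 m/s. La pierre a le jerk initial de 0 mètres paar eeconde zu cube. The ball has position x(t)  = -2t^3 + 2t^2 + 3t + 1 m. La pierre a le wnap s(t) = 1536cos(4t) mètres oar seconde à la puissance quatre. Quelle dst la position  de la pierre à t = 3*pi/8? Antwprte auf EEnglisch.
To find the answer, we compute 4 antiderivatives of s(t) = 1536·cos(4·t). Taking ∫s(t)dt and applying j(0) = 0, we find j(t) = 384·sin(4·t). The antiderivative of jerk is acceleration. Using a(0) = -96, we get a(t) = -96·cos(4·t). Taking ∫a(t)dt and applying v(0) = 0, we find v(t) = -24·sin(4·t). Finding the integral of v(t) and using x(0) = 11: x(t) = 6·cos(4·t) + 5. We have position x(t) = 6·cos(4·t) + 5. Substituting t = 3*pi/8: x(3*pi/8) = 5.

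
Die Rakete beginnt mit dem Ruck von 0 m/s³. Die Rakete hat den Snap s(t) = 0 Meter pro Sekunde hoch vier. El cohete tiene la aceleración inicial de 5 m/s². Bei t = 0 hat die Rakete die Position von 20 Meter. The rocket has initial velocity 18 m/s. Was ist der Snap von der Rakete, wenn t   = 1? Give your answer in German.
Mit s(t) = 0 und Einsetzen von t = 1, finden wir s = 0.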